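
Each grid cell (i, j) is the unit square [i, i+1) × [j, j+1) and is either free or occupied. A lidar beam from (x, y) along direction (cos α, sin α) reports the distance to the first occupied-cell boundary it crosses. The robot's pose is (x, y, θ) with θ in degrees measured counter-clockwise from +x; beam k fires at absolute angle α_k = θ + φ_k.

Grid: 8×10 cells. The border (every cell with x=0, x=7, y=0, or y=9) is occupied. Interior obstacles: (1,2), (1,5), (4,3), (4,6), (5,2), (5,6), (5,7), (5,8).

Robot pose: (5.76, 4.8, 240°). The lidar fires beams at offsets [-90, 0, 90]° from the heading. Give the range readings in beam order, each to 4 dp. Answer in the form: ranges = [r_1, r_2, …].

beam 1: φ=-90°, α=150°
  cosα=-0.8660 sinα=0.5000 | (5,4) | tMaxX 0.8776 tMaxY 0.4000 | tΔX 1.1547 tΔY 2.0000
    t=0.4000 [y] (5,5)
    t=0.8776 [x] (4,5)
    t=2.0323 [x] (3,5)
    t=2.4000 [y] (3,6)
    t=3.1870 [x] (2,6)
    t=4.3417 [x] (1,6)
    t=4.4000 [y] (1,7)
    t=5.4964 [x] (0,7) — stop
  → r_1 = 5.4964
beam 2: φ=0°, α=240°
  cosα=-0.5000 sinα=-0.8660 | (5,4) | tMaxX 1.5200 tMaxY 0.9238 | tΔX 2.0000 tΔY 1.1547
    t=0.9238 [y] (5,3)
    t=1.5200 [x] (4,3) — stop
  → r_2 = 1.5200
beam 3: φ=90°, α=330°
  cosα=0.8660 sinα=-0.5000 | (5,4) | tMaxX 0.2771 tMaxY 1.6000 | tΔX 1.1547 tΔY 2.0000
    t=0.2771 [x] (6,4)
    t=1.4318 [x] (7,4) — stop
  → r_3 = 1.4318

ranges = [5.4964, 1.5200, 1.4318]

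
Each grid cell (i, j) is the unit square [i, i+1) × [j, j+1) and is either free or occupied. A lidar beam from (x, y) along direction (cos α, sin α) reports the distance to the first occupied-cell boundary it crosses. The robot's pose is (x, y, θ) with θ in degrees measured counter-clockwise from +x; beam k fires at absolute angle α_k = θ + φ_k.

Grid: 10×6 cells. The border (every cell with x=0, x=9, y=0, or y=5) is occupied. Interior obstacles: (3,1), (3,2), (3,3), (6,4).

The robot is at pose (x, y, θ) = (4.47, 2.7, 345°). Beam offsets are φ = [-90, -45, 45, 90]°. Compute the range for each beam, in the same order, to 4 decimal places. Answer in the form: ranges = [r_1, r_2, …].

ranges = [1.7600, 1.9630, 2.6000, 2.3811]

beam 1: φ=-90°, α=255°
  dir = (cos 255°, sin 255°) = (-0.2588, -0.9659); from cell (4,2)
  next x-line at t=1.8159, next y-line at t=0.7247; Δt_x=3.8637, Δt_y=1.0353
    y: enter (4,1) at t=0.7247
    y: enter (4,0) at t=1.7600 ← occupied
  → r_1 = 1.7600
beam 2: φ=-45°, α=300°
  dir = (cos 300°, sin 300°) = (0.5000, -0.8660); from cell (4,2)
  next x-line at t=1.0600, next y-line at t=0.8083; Δt_x=2.0000, Δt_y=1.1547
    y: enter (4,1) at t=0.8083
    x: enter (5,1) at t=1.0600
    y: enter (5,0) at t=1.9630 ← occupied
  → r_2 = 1.9630
beam 3: φ=45°, α=30°
  dir = (cos 30°, sin 30°) = (0.8660, 0.5000); from cell (4,2)
  next x-line at t=0.6120, next y-line at t=0.6000; Δt_x=1.1547, Δt_y=2.0000
    y: enter (4,3) at t=0.6000
    x: enter (5,3) at t=0.6120
    x: enter (6,3) at t=1.7667
    y: enter (6,4) at t=2.6000 ← occupied
  → r_3 = 2.6000
beam 4: φ=90°, α=75°
  dir = (cos 75°, sin 75°) = (0.2588, 0.9659); from cell (4,2)
  next x-line at t=2.0478, next y-line at t=0.3106; Δt_x=3.8637, Δt_y=1.0353
    y: enter (4,3) at t=0.3106
    y: enter (4,4) at t=1.3459
    x: enter (5,4) at t=2.0478
    y: enter (5,5) at t=2.3811 ← occupied
  → r_4 = 2.3811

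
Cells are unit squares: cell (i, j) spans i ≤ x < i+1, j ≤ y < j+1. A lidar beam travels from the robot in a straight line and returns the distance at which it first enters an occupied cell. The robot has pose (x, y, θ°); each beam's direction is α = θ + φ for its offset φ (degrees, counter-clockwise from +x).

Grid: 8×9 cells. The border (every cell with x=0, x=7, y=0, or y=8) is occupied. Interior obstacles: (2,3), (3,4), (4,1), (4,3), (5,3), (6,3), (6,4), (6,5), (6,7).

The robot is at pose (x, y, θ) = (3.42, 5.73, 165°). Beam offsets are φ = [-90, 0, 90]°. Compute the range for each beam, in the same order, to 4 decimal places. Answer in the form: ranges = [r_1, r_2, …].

beam 1: φ=-90°, α=75°
  direction (0.2588, 0.9659); cell (3,5); t to first gridline: x 2.2409, y 0.2795 (then +3.8637 / +1.0353)
    (3,6) via y @ 0.2795
    (3,7) via y @ 1.3148
    (4,7) via x @ 2.2409
    (4,8) via y @ 2.3501  # hit
  → r_1 = 2.3501
beam 2: φ=0°, α=165°
  direction (-0.9659, 0.2588); cell (3,5); t to first gridline: x 0.4348, y 1.0432 (then +1.0353 / +3.8637)
    (2,5) via x @ 0.4348
    (2,6) via y @ 1.0432
    (1,6) via x @ 1.4701
    (0,6) via x @ 2.5054  # hit
  → r_2 = 2.5054
beam 3: φ=90°, α=255°
  direction (-0.2588, -0.9659); cell (3,5); t to first gridline: x 1.6228, y 0.7558 (then +3.8637 / +1.0353)
    (3,4) via y @ 0.7558  # hit
  → r_3 = 0.7558

ranges = [2.3501, 2.5054, 0.7558]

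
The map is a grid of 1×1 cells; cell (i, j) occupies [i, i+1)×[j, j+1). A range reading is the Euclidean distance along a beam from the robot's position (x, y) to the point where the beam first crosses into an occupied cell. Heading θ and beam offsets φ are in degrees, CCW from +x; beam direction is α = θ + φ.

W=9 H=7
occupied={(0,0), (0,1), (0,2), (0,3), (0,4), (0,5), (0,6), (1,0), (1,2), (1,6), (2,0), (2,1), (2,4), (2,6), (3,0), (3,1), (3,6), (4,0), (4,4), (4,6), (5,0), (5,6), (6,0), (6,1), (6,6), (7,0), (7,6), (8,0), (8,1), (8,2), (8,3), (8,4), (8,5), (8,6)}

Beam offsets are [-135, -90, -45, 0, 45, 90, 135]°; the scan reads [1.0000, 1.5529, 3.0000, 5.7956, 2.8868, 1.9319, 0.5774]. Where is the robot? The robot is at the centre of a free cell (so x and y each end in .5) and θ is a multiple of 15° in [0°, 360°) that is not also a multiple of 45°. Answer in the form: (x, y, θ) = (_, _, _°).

(x, y, θ) = (7.5, 4.5, 195°)

Enumerate (i+0.5, j+0.5, θ) over the 29 free cells and 16 admissible headings. For each, cast all 7 beams and compare to the given ranges.
  (6.5, 4.5, 165°): beam 1 = 1.7321 ≠ 1.0000 ✗
  (7.5, 3.5, 345°): beam 1 = 4.0415 ≠ 1.0000 ✗
  (5.5, 1.5, 330°): beam 1 = 1.5529 ≠ 1.0000 ✗
  …
  (7.5, 4.5, 195°): r_1=1.0000, r_2=1.5529, r_3=3.0000, r_4=5.7956, r_5=2.8868, r_6=1.9319, r_7=0.5774 — all match ✓
Unique over the lattice → pose = (7.5, 4.5, 195°).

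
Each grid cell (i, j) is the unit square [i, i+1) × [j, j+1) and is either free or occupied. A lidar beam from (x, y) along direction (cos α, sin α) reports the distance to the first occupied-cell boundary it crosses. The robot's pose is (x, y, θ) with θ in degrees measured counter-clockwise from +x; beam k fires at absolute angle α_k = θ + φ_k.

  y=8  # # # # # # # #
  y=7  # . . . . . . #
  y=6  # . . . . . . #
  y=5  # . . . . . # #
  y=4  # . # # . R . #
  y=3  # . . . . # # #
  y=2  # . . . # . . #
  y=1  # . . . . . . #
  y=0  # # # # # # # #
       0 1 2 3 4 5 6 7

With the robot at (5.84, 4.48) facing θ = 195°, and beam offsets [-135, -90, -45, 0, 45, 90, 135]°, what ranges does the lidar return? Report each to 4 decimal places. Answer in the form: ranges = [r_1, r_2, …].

ranges = [0.6004, 3.6442, 5.5888, 5.0107, 0.5543, 0.4969, 0.9600]

beam 1: φ=-135°, α=60°
  dir = (cos 60°, sin 60°) = (0.5000, 0.8660); from cell (5,4)
  next x-line at t=0.3200, next y-line at t=0.6004; Δt_x=2.0000, Δt_y=1.1547
    x: enter (6,4) at t=0.3200
    y: enter (6,5) at t=0.6004 ← occupied
  → r_1 = 0.6004
beam 2: φ=-90°, α=105°
  dir = (cos 105°, sin 105°) = (-0.2588, 0.9659); from cell (5,4)
  next x-line at t=3.2455, next y-line at t=0.5383; Δt_x=3.8637, Δt_y=1.0353
    y: enter (5,5) at t=0.5383
    y: enter (5,6) at t=1.5736
    y: enter (5,7) at t=2.6089
    x: enter (4,7) at t=3.2455
    y: enter (4,8) at t=3.6442 ← occupied
  → r_2 = 3.6442
beam 3: φ=-45°, α=150°
  dir = (cos 150°, sin 150°) = (-0.8660, 0.5000); from cell (5,4)
  next x-line at t=0.9699, next y-line at t=1.0400; Δt_x=1.1547, Δt_y=2.0000
    x: enter (4,4) at t=0.9699
    y: enter (4,5) at t=1.0400
    x: enter (3,5) at t=2.1246
    y: enter (3,6) at t=3.0400
    x: enter (2,6) at t=3.2793
    x: enter (1,6) at t=4.4341
    y: enter (1,7) at t=5.0400
    x: enter (0,7) at t=5.5888 ← occupied
  → r_3 = 5.5888
beam 4: φ=0°, α=195°
  dir = (cos 195°, sin 195°) = (-0.9659, -0.2588); from cell (5,4)
  next x-line at t=0.8696, next y-line at t=1.8546; Δt_x=1.0353, Δt_y=3.8637
    x: enter (4,4) at t=0.8696
    y: enter (4,3) at t=1.8546
    x: enter (3,3) at t=1.9049
    x: enter (2,3) at t=2.9402
    x: enter (1,3) at t=3.9755
    x: enter (0,3) at t=5.0107 ← occupied
  → r_4 = 5.0107
beam 5: φ=45°, α=240°
  dir = (cos 240°, sin 240°) = (-0.5000, -0.8660); from cell (5,4)
  next x-line at t=1.6800, next y-line at t=0.5543; Δt_x=2.0000, Δt_y=1.1547
    y: enter (5,3) at t=0.5543 ← occupied
  → r_5 = 0.5543
beam 6: φ=90°, α=285°
  dir = (cos 285°, sin 285°) = (0.2588, -0.9659); from cell (5,4)
  next x-line at t=0.6182, next y-line at t=0.4969; Δt_x=3.8637, Δt_y=1.0353
    y: enter (5,3) at t=0.4969 ← occupied
  → r_6 = 0.4969
beam 7: φ=135°, α=330°
  dir = (cos 330°, sin 330°) = (0.8660, -0.5000); from cell (5,4)
  next x-line at t=0.1848, next y-line at t=0.9600; Δt_x=1.1547, Δt_y=2.0000
    x: enter (6,4) at t=0.1848
    y: enter (6,3) at t=0.9600 ← occupied
  → r_7 = 0.9600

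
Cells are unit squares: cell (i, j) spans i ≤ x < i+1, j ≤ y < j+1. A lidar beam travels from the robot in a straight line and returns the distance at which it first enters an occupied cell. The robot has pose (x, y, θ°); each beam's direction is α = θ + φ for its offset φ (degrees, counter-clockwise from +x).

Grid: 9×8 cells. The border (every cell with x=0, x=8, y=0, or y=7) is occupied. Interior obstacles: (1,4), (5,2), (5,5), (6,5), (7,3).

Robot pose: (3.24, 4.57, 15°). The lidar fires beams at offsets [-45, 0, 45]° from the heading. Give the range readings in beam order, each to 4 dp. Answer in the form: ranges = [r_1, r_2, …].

beam 1: φ=-45°, α=330°
  cosα=0.8660 sinα=-0.5000 | (3,4) | tMaxX 0.8776 tMaxY 1.1400 | tΔX 1.1547 tΔY 2.0000
    t=0.8776 [x] (4,4)
    t=1.1400 [y] (4,3)
    t=2.0323 [x] (5,3)
    t=3.1400 [y] (5,2) — stop
  → r_1 = 3.1400
beam 2: φ=0°, α=15°
  cosα=0.9659 sinα=0.2588 | (3,4) | tMaxX 0.7868 tMaxY 1.6614 | tΔX 1.0353 tΔY 3.8637
    t=0.7868 [x] (4,4)
    t=1.6614 [y] (4,5)
    t=1.8221 [x] (5,5) — stop
  → r_2 = 1.8221
beam 3: φ=45°, α=60°
  cosα=0.5000 sinα=0.8660 | (3,4) | tMaxX 1.5200 tMaxY 0.4965 | tΔX 2.0000 tΔY 1.1547
    t=0.4965 [y] (3,5)
    t=1.5200 [x] (4,5)
    t=1.6512 [y] (4,6)
    t=2.8059 [y] (4,7) — stop
  → r_3 = 2.8059

ranges = [3.1400, 1.8221, 2.8059]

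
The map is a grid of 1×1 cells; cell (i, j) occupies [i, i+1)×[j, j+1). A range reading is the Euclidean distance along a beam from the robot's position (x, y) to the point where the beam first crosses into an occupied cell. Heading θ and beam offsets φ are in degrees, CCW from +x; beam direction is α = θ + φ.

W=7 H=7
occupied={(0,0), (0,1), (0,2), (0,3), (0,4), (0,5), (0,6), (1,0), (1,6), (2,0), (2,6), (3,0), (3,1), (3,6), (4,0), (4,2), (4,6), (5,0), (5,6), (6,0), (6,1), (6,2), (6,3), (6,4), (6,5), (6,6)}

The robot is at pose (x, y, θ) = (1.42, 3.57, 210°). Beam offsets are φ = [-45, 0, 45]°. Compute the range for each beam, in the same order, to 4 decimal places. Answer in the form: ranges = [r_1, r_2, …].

beam 1: φ=-45°, α=165°
  d=(-0.9659,0.2588)  start (1,3)  tX=0.4348 tY=1.6614  stride 1/|dx|=1.0353 1/|dy|=3.8637
    cross x-line → (0,3), t=0.4348 (wall)
  → r_1 = 0.4348
beam 2: φ=0°, α=210°
  d=(-0.8660,-0.5000)  start (1,3)  tX=0.4850 tY=1.1400  stride 1/|dx|=1.1547 1/|dy|=2.0000
    cross x-line → (0,3), t=0.4850 (wall)
  → r_2 = 0.4850
beam 3: φ=45°, α=255°
  d=(-0.2588,-0.9659)  start (1,3)  tX=1.6228 tY=0.5901  stride 1/|dx|=3.8637 1/|dy|=1.0353
    cross y-line → (1,2), t=0.5901
    cross x-line → (0,2), t=1.6228 (wall)
  → r_3 = 1.6228

ranges = [0.4348, 0.4850, 1.6228]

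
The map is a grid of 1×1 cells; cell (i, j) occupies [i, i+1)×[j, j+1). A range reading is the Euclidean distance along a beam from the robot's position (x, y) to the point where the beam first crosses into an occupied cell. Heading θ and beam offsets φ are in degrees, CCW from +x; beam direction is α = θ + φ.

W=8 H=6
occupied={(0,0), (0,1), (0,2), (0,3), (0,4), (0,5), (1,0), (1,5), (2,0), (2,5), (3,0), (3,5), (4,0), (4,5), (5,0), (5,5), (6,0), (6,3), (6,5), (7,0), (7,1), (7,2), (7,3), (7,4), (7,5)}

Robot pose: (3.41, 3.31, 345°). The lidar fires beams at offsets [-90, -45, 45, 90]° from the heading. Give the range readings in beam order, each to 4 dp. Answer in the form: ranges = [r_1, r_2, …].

beam 1: φ=-90°, α=255°
  direction (-0.2588, -0.9659); cell (3,3); t to first gridline: x 1.5841, y 0.3209 (then +3.8637 / +1.0353)
    (3,2) via y @ 0.3209
    (3,1) via y @ 1.3562
    (2,1) via x @ 1.5841
    (2,0) via y @ 2.3915  # hit
  → r_1 = 2.3915
beam 2: φ=-45°, α=300°
  direction (0.5000, -0.8660); cell (3,3); t to first gridline: x 1.1800, y 0.3580 (then +2.0000 / +1.1547)
    (3,2) via y @ 0.3580
    (4,2) via x @ 1.1800
    (4,1) via y @ 1.5127
    (4,0) via y @ 2.6674  # hit
  → r_2 = 2.6674
beam 3: φ=45°, α=30°
  direction (0.8660, 0.5000); cell (3,3); t to first gridline: x 0.6813, y 1.3800 (then +1.1547 / +2.0000)
    (4,3) via x @ 0.6813
    (4,4) via y @ 1.3800
    (5,4) via x @ 1.8360
    (6,4) via x @ 2.9907
    (6,5) via y @ 3.3800  # hit
  → r_3 = 3.3800
beam 4: φ=90°, α=75°
  direction (0.2588, 0.9659); cell (3,3); t to first gridline: x 2.2796, y 0.7143 (then +3.8637 / +1.0353)
    (3,4) via y @ 0.7143
    (3,5) via y @ 1.7496  # hit
  → r_4 = 1.7496

ranges = [2.3915, 2.6674, 3.3800, 1.7496]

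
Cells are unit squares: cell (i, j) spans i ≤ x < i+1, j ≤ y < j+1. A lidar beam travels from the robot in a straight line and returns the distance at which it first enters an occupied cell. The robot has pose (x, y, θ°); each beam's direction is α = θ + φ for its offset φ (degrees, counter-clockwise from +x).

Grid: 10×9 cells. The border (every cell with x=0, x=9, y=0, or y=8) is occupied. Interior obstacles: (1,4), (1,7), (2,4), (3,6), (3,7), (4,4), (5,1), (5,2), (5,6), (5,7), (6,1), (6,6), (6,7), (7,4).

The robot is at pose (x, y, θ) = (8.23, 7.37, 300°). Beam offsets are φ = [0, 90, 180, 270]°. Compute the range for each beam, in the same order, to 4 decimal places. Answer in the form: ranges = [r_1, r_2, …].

beam 1: φ=0°, α=300°
  cosα=0.5000 sinα=-0.8660 | (8,7) | tMaxX 1.5400 tMaxY 0.4272 | tΔX 2.0000 tΔY 1.1547
    t=0.4272 [y] (8,6)
    t=1.5400 [x] (9,6) — stop
  → r_1 = 1.5400
beam 2: φ=90°, α=30°
  cosα=0.8660 sinα=0.5000 | (8,7) | tMaxX 0.8891 tMaxY 1.2600 | tΔX 1.1547 tΔY 2.0000
    t=0.8891 [x] (9,7) — stop
  → r_2 = 0.8891
beam 3: φ=180°, α=120°
  cosα=-0.5000 sinα=0.8660 | (8,7) | tMaxX 0.4600 tMaxY 0.7275 | tΔX 2.0000 tΔY 1.1547
    t=0.4600 [x] (7,7)
    t=0.7275 [y] (7,8) — stop
  → r_3 = 0.7275
beam 4: φ=270°, α=210°
  cosα=-0.8660 sinα=-0.5000 | (8,7) | tMaxX 0.2656 tMaxY 0.7400 | tΔX 1.1547 tΔY 2.0000
    t=0.2656 [x] (7,7)
    t=0.7400 [y] (7,6)
    t=1.4203 [x] (6,6) — stop
  → r_4 = 1.4203

ranges = [1.5400, 0.8891, 0.7275, 1.4203]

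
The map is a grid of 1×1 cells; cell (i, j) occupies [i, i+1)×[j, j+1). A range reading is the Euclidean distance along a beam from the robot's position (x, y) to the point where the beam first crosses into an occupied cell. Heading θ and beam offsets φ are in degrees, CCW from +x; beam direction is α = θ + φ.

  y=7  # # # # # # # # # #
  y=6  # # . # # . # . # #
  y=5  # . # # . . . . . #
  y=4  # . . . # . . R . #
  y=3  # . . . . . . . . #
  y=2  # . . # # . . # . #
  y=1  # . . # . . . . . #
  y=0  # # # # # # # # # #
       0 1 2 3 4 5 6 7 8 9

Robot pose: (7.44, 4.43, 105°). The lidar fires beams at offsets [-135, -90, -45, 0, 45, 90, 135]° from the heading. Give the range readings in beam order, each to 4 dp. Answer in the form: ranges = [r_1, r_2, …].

ranges = [1.8013, 1.6150, 1.8129, 1.7000, 3.1400, 6.6672, 3.9606]

beam 1: φ=-135°, α=330°
  d=(0.8660,-0.5000)  start (7,4)  tX=0.6466 tY=0.8600  stride 1/|dx|=1.1547 1/|dy|=2.0000
    cross x-line → (8,4), t=0.6466
    cross y-line → (8,3), t=0.8600
    cross x-line → (9,3), t=1.8013 (wall)
  → r_1 = 1.8013
beam 2: φ=-90°, α=15°
  d=(0.9659,0.2588)  start (7,4)  tX=0.5798 tY=2.2023  stride 1/|dx|=1.0353 1/|dy|=3.8637
    cross x-line → (8,4), t=0.5798
    cross x-line → (9,4), t=1.6150 (wall)
  → r_2 = 1.6150
beam 3: φ=-45°, α=60°
  d=(0.5000,0.8660)  start (7,4)  tX=1.1200 tY=0.6582  stride 1/|dx|=2.0000 1/|dy|=1.1547
    cross y-line → (7,5), t=0.6582
    cross x-line → (8,5), t=1.1200
    cross y-line → (8,6), t=1.8129 (wall)
  → r_3 = 1.8129
beam 4: φ=0°, α=105°
  d=(-0.2588,0.9659)  start (7,4)  tX=1.7000 tY=0.5901  stride 1/|dx|=3.8637 1/|dy|=1.0353
    cross y-line → (7,5), t=0.5901
    cross y-line → (7,6), t=1.6254
    cross x-line → (6,6), t=1.7000 (wall)
  → r_4 = 1.7000
beam 5: φ=45°, α=150°
  d=(-0.8660,0.5000)  start (7,4)  tX=0.5081 tY=1.1400  stride 1/|dx|=1.1547 1/|dy|=2.0000
    cross x-line → (6,4), t=0.5081
    cross y-line → (6,5), t=1.1400
    cross x-line → (5,5), t=1.6628
    cross x-line → (4,5), t=2.8175
    cross y-line → (4,6), t=3.1400 (wall)
  → r_5 = 3.1400
beam 6: φ=90°, α=195°
  d=(-0.9659,-0.2588)  start (7,4)  tX=0.4555 tY=1.6614  stride 1/|dx|=1.0353 1/|dy|=3.8637
    cross x-line → (6,4), t=0.4555
    cross x-line → (5,4), t=1.4908
    cross y-line → (5,3), t=1.6614
    cross x-line → (4,3), t=2.5261
    cross x-line → (3,3), t=3.5614
    cross x-line → (2,3), t=4.5966
    cross y-line → (2,2), t=5.5251
    cross x-line → (1,2), t=5.6319
    cross x-line → (0,2), t=6.6672 (wall)
  → r_6 = 6.6672
beam 7: φ=135°, α=240°
  d=(-0.5000,-0.8660)  start (7,4)  tX=0.8800 tY=0.4965  stride 1/|dx|=2.0000 1/|dy|=1.1547
    cross y-line → (7,3), t=0.4965
    cross x-line → (6,3), t=0.8800
    cross y-line → (6,2), t=1.6512
    cross y-line → (6,1), t=2.8059
    cross x-line → (5,1), t=2.8800
    cross y-line → (5,0), t=3.9606 (wall)
  → r_7 = 3.9606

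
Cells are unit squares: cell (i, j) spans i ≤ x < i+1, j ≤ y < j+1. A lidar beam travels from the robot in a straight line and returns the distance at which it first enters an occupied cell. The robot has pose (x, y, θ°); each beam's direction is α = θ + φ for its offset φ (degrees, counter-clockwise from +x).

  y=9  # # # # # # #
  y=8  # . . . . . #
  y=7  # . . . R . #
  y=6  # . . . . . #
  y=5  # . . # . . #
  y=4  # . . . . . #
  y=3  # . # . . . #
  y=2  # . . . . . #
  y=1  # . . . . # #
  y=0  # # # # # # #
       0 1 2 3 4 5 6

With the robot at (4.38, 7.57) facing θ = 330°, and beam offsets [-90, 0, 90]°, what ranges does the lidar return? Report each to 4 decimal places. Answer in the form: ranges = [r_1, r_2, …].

ranges = [1.8129, 1.8706, 1.6512]

beam 1: φ=-90°, α=240°
  d=(-0.5000,-0.8660)  start (4,7)  tX=0.7600 tY=0.6582  stride 1/|dx|=2.0000 1/|dy|=1.1547
    cross y-line → (4,6), t=0.6582
    cross x-line → (3,6), t=0.7600
    cross y-line → (3,5), t=1.8129 (wall)
  → r_1 = 1.8129
beam 2: φ=0°, α=330°
  d=(0.8660,-0.5000)  start (4,7)  tX=0.7159 tY=1.1400  stride 1/|dx|=1.1547 1/|dy|=2.0000
    cross x-line → (5,7), t=0.7159
    cross y-line → (5,6), t=1.1400
    cross x-line → (6,6), t=1.8706 (wall)
  → r_2 = 1.8706
beam 3: φ=90°, α=60°
  d=(0.5000,0.8660)  start (4,7)  tX=1.2400 tY=0.4965  stride 1/|dx|=2.0000 1/|dy|=1.1547
    cross y-line → (4,8), t=0.4965
    cross x-line → (5,8), t=1.2400
    cross y-line → (5,9), t=1.6512 (wall)
  → r_3 = 1.6512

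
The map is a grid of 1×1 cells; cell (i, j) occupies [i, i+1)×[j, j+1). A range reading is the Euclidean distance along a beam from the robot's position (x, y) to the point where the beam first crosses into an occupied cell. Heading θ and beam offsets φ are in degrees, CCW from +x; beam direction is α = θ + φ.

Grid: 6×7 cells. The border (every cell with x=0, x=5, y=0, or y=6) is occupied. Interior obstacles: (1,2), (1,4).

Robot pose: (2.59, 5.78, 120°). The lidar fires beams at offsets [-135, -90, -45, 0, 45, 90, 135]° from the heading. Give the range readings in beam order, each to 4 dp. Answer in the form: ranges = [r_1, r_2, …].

ranges = [2.4950, 0.4400, 0.2278, 0.2540, 0.8500, 1.5600, 2.8781]

beam 1: φ=-135°, α=345°
  dir = (cos 345°, sin 345°) = (0.9659, -0.2588); from cell (2,5)
  next x-line at t=0.4245, next y-line at t=3.0137; Δt_x=1.0353, Δt_y=3.8637
    x: enter (3,5) at t=0.4245
    x: enter (4,5) at t=1.4597
    x: enter (5,5) at t=2.4950 ← occupied
  → r_1 = 2.4950
beam 2: φ=-90°, α=30°
  dir = (cos 30°, sin 30°) = (0.8660, 0.5000); from cell (2,5)
  next x-line at t=0.4734, next y-line at t=0.4400; Δt_x=1.1547, Δt_y=2.0000
    y: enter (2,6) at t=0.4400 ← occupied
  → r_2 = 0.4400
beam 3: φ=-45°, α=75°
  dir = (cos 75°, sin 75°) = (0.2588, 0.9659); from cell (2,5)
  next x-line at t=1.5841, next y-line at t=0.2278; Δt_x=3.8637, Δt_y=1.0353
    y: enter (2,6) at t=0.2278 ← occupied
  → r_3 = 0.2278
beam 4: φ=0°, α=120°
  dir = (cos 120°, sin 120°) = (-0.5000, 0.8660); from cell (2,5)
  next x-line at t=1.1800, next y-line at t=0.2540; Δt_x=2.0000, Δt_y=1.1547
    y: enter (2,6) at t=0.2540 ← occupied
  → r_4 = 0.2540
beam 5: φ=45°, α=165°
  dir = (cos 165°, sin 165°) = (-0.9659, 0.2588); from cell (2,5)
  next x-line at t=0.6108, next y-line at t=0.8500; Δt_x=1.0353, Δt_y=3.8637
    x: enter (1,5) at t=0.6108
    y: enter (1,6) at t=0.8500 ← occupied
  → r_5 = 0.8500
beam 6: φ=90°, α=210°
  dir = (cos 210°, sin 210°) = (-0.8660, -0.5000); from cell (2,5)
  next x-line at t=0.6813, next y-line at t=1.5600; Δt_x=1.1547, Δt_y=2.0000
    x: enter (1,5) at t=0.6813
    y: enter (1,4) at t=1.5600 ← occupied
  → r_6 = 1.5600
beam 7: φ=135°, α=255°
  dir = (cos 255°, sin 255°) = (-0.2588, -0.9659); from cell (2,5)
  next x-line at t=2.2796, next y-line at t=0.8075; Δt_x=3.8637, Δt_y=1.0353
    y: enter (2,4) at t=0.8075
    y: enter (2,3) at t=1.8428
    x: enter (1,3) at t=2.2796
    y: enter (1,2) at t=2.8781 ← occupied
  → r_7 = 2.8781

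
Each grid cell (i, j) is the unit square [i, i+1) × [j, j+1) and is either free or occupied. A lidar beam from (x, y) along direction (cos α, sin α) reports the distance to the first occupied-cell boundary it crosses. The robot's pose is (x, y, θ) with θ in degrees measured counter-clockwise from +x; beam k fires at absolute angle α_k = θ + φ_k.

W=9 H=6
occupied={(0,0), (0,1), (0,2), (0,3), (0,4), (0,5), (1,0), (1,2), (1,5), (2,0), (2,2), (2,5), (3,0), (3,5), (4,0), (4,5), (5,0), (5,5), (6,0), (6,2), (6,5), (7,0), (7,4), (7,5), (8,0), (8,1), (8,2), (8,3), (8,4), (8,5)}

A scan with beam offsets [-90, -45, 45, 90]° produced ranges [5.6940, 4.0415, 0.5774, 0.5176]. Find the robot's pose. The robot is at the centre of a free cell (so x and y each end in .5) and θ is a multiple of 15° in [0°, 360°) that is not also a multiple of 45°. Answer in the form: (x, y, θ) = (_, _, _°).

Enumerate (i+0.5, j+0.5, θ) over the 24 free cells and 16 admissible headings. For each, cast all 4 beams and compare to the given ranges.
  (2.5, 3.5, 60°): beam 1 = 5.0000 ≠ 5.6940 ✗
  (4.5, 3.5, 300°): beam 1 = 1.7321 ≠ 5.6940 ✗
  (2.5, 4.5, 60°): beam 1 = 4.0415 ≠ 5.6940 ✗
  …
  (6.5, 4.5, 285°): r_1=5.6940, r_2=4.0415, r_3=0.5774, r_4=0.5176 — all match ✓
Only this pose fits every beam.

(x, y, θ) = (6.5, 4.5, 285°)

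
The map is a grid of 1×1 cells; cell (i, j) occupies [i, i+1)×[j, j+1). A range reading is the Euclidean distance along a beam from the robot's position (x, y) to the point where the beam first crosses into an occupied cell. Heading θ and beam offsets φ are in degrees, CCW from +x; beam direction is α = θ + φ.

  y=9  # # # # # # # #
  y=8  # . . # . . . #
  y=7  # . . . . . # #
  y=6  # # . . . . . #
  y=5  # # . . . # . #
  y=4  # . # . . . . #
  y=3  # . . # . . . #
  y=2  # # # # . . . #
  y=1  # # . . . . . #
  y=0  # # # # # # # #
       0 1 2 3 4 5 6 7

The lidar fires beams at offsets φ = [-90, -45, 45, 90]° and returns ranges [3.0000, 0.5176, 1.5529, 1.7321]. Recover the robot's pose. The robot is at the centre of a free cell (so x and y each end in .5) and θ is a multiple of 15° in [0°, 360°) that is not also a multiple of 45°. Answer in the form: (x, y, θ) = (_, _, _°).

Candidates: 37 free-cell centres × 16 headings = 592 poses. Raycast each; keep the one whose scan matches to 4 dp.
  (4.5, 3.5, 30°): beam 1 = 2.8868 ≠ 3.0000 ✗
  (5.5, 3.5, 15°): beam 1 = 2.5882 ≠ 3.0000 ✗
  (2.5, 1.5, 30°): beam 1 = 0.5774 ≠ 3.0000 ✗
  (4.5, 2.5, 300°): beam 1 = 0.5774 ≠ 3.0000 ✗
  …
  (5.5, 7.5, 30°): r_1=3.0000, r_2=0.5176, r_3=1.5529, r_4=1.7321 — all match ✓
Unique over the lattice → pose = (5.5, 7.5, 30°).

(x, y, θ) = (5.5, 7.5, 30°)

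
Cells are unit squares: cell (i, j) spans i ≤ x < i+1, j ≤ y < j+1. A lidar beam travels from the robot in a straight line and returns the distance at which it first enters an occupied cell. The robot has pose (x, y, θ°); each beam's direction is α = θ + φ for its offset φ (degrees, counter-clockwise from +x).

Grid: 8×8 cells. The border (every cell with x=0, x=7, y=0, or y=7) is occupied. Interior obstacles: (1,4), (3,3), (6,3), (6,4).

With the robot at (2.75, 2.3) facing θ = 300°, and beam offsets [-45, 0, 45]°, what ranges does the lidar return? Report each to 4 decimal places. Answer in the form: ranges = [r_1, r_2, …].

beam 1: φ=-45°, α=255°
  cosα=-0.2588 sinα=-0.9659 | (2,2) | tMaxX 2.8978 tMaxY 0.3106 | tΔX 3.8637 tΔY 1.0353
    t=0.3106 [y] (2,1)
    t=1.3459 [y] (2,0) — stop
  → r_1 = 1.3459
beam 2: φ=0°, α=300°
  cosα=0.5000 sinα=-0.8660 | (2,2) | tMaxX 0.5000 tMaxY 0.3464 | tΔX 2.0000 tΔY 1.1547
    t=0.3464 [y] (2,1)
    t=0.5000 [x] (3,1)
    t=1.5011 [y] (3,0) — stop
  → r_2 = 1.5011
beam 3: φ=45°, α=345°
  cosα=0.9659 sinα=-0.2588 | (2,2) | tMaxX 0.2588 tMaxY 1.1591 | tΔX 1.0353 tΔY 3.8637
    t=0.2588 [x] (3,2)
    t=1.1591 [y] (3,1)
    t=1.2941 [x] (4,1)
    t=2.3294 [x] (5,1)
    t=3.3646 [x] (6,1)
    t=4.3999 [x] (7,1) — stop
  → r_3 = 4.3999

ranges = [1.3459, 1.5011, 4.3999]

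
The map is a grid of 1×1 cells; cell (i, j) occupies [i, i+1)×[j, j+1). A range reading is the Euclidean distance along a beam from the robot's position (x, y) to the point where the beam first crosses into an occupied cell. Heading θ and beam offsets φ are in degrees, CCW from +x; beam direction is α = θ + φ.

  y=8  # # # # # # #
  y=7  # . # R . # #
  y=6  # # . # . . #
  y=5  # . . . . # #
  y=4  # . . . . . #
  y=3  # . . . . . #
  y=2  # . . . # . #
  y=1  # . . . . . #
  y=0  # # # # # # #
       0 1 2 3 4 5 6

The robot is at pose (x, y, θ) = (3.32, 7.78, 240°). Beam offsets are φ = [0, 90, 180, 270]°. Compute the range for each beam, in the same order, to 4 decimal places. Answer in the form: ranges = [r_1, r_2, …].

beam 1: φ=0°, α=240°
  dir = (cos 240°, sin 240°) = (-0.5000, -0.8660); from cell (3,7)
  next x-line at t=0.6400, next y-line at t=0.9007; Δt_x=2.0000, Δt_y=1.1547
    x: enter (2,7) at t=0.6400 ← occupied
  → r_1 = 0.6400
beam 2: φ=90°, α=330°
  dir = (cos 330°, sin 330°) = (0.8660, -0.5000); from cell (3,7)
  next x-line at t=0.7852, next y-line at t=1.5600; Δt_x=1.1547, Δt_y=2.0000
    x: enter (4,7) at t=0.7852
    y: enter (4,6) at t=1.5600
    x: enter (5,6) at t=1.9399
    x: enter (6,6) at t=3.0946 ← occupied
  → r_2 = 3.0946
beam 3: φ=180°, α=60°
  dir = (cos 60°, sin 60°) = (0.5000, 0.8660); from cell (3,7)
  next x-line at t=1.3600, next y-line at t=0.2540; Δt_x=2.0000, Δt_y=1.1547
    y: enter (3,8) at t=0.2540 ← occupied
  → r_3 = 0.2540
beam 4: φ=270°, α=150°
  dir = (cos 150°, sin 150°) = (-0.8660, 0.5000); from cell (3,7)
  next x-line at t=0.3695, next y-line at t=0.4400; Δt_x=1.1547, Δt_y=2.0000
    x: enter (2,7) at t=0.3695 ← occupied
  → r_4 = 0.3695

ranges = [0.6400, 3.0946, 0.2540, 0.3695]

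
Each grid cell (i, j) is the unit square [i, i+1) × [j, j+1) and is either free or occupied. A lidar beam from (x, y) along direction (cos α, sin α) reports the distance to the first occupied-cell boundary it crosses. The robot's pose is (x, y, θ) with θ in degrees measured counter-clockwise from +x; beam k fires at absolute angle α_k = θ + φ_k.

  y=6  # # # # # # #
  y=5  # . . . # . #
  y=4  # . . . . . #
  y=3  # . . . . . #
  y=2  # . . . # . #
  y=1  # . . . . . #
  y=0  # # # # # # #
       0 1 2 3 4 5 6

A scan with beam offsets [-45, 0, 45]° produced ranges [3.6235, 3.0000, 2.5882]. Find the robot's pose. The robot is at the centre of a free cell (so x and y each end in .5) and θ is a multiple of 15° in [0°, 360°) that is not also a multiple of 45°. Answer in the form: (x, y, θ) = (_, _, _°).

Candidates: 23 free-cell centres × 16 headings = 368 poses. Raycast each; keep the one whose scan matches to 4 dp.
  (5.5, 2.5, 75°): beam 1 = 0.5774 ≠ 3.6235 ✗
  (5.5, 5.5, 120°): beam 1 = 0.5176 ≠ 3.6235 ✗
  (2.5, 2.5, 150°): beam 2 = 1.7321 ≠ 3.0000 ✗
  …
  (1.5, 4.5, 330°): r_1=3.6235, r_2=3.0000, r_3=2.5882 — all match ✓
Unique over the lattice → pose = (1.5, 4.5, 330°).

(x, y, θ) = (1.5, 4.5, 330°)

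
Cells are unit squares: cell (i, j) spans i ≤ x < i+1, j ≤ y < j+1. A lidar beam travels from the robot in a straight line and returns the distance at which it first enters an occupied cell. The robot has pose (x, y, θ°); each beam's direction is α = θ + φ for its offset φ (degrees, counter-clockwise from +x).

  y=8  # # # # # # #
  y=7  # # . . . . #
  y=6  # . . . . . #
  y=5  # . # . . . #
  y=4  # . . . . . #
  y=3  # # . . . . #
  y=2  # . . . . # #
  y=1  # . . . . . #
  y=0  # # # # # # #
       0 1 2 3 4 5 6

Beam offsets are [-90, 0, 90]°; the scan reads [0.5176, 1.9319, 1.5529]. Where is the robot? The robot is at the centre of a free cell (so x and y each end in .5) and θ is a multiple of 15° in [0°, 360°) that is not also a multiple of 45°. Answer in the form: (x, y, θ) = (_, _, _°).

Candidates: 31 free-cell centres × 16 headings = 496 poses. Raycast each; keep the one whose scan matches to 4 dp.
  (2.5, 6.5, 210°): beam 1 = 1.0000 ≠ 0.5176 ✗
  (3.5, 2.5, 165°): beam 1 = 5.6940 ≠ 0.5176 ✗
  (3.5, 4.5, 120°): beam 1 = 2.8868 ≠ 0.5176 ✗
  …
  (1.5, 1.5, 345°): r_1=0.5176, r_2=1.9319, r_3=1.5529 — all match ✓
Only this pose fits every beam.

(x, y, θ) = (1.5, 1.5, 345°)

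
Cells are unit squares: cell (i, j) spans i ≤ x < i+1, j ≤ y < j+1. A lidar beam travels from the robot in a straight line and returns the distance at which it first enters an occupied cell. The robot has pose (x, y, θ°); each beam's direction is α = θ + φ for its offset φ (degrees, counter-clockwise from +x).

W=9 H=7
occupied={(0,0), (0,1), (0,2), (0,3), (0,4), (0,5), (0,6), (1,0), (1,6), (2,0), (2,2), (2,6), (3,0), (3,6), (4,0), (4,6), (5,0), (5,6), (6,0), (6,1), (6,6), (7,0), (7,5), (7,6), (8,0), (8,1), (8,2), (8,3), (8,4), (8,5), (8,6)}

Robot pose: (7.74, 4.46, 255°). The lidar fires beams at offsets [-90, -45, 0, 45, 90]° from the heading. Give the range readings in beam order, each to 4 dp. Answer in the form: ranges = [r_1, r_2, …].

ranges = [5.9501, 6.9200, 2.8591, 0.5200, 0.2692]

beam 1: φ=-90°, α=165°
  d=(-0.9659,0.2588)  start (7,4)  tX=0.7661 tY=2.0864  stride 1/|dx|=1.0353 1/|dy|=3.8637
    cross x-line → (6,4), t=0.7661
    cross x-line → (5,4), t=1.8014
    cross y-line → (5,5), t=2.0864
    cross x-line → (4,5), t=2.8367
    cross x-line → (3,5), t=3.8719
    cross x-line → (2,5), t=4.9072
    cross x-line → (1,5), t=5.9425
    cross y-line → (1,6), t=5.9501 (wall)
  → r_1 = 5.9501
beam 2: φ=-45°, α=210°
  d=(-0.8660,-0.5000)  start (7,4)  tX=0.8545 tY=0.9200  stride 1/|dx|=1.1547 1/|dy|=2.0000
    cross x-line → (6,4), t=0.8545
    cross y-line → (6,3), t=0.9200
    cross x-line → (5,3), t=2.0092
    cross y-line → (5,2), t=2.9200
    cross x-line → (4,2), t=3.1639
    cross x-line → (3,2), t=4.3186
    cross y-line → (3,1), t=4.9200
    cross x-line → (2,1), t=5.4733
    cross x-line → (1,1), t=6.6280
    cross y-line → (1,0), t=6.9200 (wall)
  → r_2 = 6.9200
beam 3: φ=0°, α=255°
  d=(-0.2588,-0.9659)  start (7,4)  tX=2.8591 tY=0.4762  stride 1/|dx|=3.8637 1/|dy|=1.0353
    cross y-line → (7,3), t=0.4762
    cross y-line → (7,2), t=1.5115
    cross y-line → (7,1), t=2.5468
    cross x-line → (6,1), t=2.8591 (wall)
  → r_3 = 2.8591
beam 4: φ=45°, α=300°
  d=(0.5000,-0.8660)  start (7,4)  tX=0.5200 tY=0.5312  stride 1/|dx|=2.0000 1/|dy|=1.1547
    cross x-line → (8,4), t=0.5200 (wall)
  → r_4 = 0.5200
beam 5: φ=90°, α=345°
  d=(0.9659,-0.2588)  start (7,4)  tX=0.2692 tY=1.7773  stride 1/|dx|=1.0353 1/|dy|=3.8637
    cross x-line → (8,4), t=0.2692 (wall)
  → r_5 = 0.2692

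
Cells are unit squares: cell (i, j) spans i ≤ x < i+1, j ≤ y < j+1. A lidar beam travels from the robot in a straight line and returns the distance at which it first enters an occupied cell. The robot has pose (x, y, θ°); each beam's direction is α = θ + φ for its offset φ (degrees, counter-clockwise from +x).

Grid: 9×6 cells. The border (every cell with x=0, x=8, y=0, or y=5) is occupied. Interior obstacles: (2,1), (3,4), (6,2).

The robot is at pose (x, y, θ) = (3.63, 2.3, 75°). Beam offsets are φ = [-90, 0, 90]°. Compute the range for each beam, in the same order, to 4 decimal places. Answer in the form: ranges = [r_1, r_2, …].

ranges = [4.5242, 2.7952, 2.7228]

beam 1: φ=-90°, α=345°
  dir = (cos 345°, sin 345°) = (0.9659, -0.2588); from cell (3,2)
  next x-line at t=0.3831, next y-line at t=1.1591; Δt_x=1.0353, Δt_y=3.8637
    x: enter (4,2) at t=0.3831
    y: enter (4,1) at t=1.1591
    x: enter (5,1) at t=1.4183
    x: enter (6,1) at t=2.4536
    x: enter (7,1) at t=3.4889
    x: enter (8,1) at t=4.5242 ← occupied
  → r_1 = 4.5242
beam 2: φ=0°, α=75°
  dir = (cos 75°, sin 75°) = (0.2588, 0.9659); from cell (3,2)
  next x-line at t=1.4296, next y-line at t=0.7247; Δt_x=3.8637, Δt_y=1.0353
    y: enter (3,3) at t=0.7247
    x: enter (4,3) at t=1.4296
    y: enter (4,4) at t=1.7600
    y: enter (4,5) at t=2.7952 ← occupied
  → r_2 = 2.7952
beam 3: φ=90°, α=165°
  dir = (cos 165°, sin 165°) = (-0.9659, 0.2588); from cell (3,2)
  next x-line at t=0.6522, next y-line at t=2.7046; Δt_x=1.0353, Δt_y=3.8637
    x: enter (2,2) at t=0.6522
    x: enter (1,2) at t=1.6875
    y: enter (1,3) at t=2.7046
    x: enter (0,3) at t=2.7228 ← occupied
  → r_3 = 2.7228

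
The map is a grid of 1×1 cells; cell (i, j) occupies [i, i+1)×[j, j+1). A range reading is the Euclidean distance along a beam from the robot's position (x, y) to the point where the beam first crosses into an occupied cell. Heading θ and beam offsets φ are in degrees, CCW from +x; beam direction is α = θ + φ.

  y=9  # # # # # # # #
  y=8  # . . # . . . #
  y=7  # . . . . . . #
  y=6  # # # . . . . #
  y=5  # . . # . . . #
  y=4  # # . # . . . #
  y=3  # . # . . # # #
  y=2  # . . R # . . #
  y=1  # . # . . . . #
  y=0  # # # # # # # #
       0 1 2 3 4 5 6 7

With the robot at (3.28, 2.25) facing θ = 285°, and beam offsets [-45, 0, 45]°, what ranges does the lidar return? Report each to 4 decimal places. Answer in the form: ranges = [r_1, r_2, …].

ranges = [0.5600, 1.2941, 2.5000]

beam 1: φ=-45°, α=240°
  cosα=-0.5000 sinα=-0.8660 | (3,2) | tMaxX 0.5600 tMaxY 0.2887 | tΔX 2.0000 tΔY 1.1547
    t=0.2887 [y] (3,1)
    t=0.5600 [x] (2,1) — stop
  → r_1 = 0.5600
beam 2: φ=0°, α=285°
  cosα=0.2588 sinα=-0.9659 | (3,2) | tMaxX 2.7819 tMaxY 0.2588 | tΔX 3.8637 tΔY 1.0353
    t=0.2588 [y] (3,1)
    t=1.2941 [y] (3,0) — stop
  → r_2 = 1.2941
beam 3: φ=45°, α=330°
  cosα=0.8660 sinα=-0.5000 | (3,2) | tMaxX 0.8314 tMaxY 0.5000 | tΔX 1.1547 tΔY 2.0000
    t=0.5000 [y] (3,1)
    t=0.8314 [x] (4,1)
    t=1.9861 [x] (5,1)
    t=2.5000 [y] (5,0) — stop
  → r_3 = 2.5000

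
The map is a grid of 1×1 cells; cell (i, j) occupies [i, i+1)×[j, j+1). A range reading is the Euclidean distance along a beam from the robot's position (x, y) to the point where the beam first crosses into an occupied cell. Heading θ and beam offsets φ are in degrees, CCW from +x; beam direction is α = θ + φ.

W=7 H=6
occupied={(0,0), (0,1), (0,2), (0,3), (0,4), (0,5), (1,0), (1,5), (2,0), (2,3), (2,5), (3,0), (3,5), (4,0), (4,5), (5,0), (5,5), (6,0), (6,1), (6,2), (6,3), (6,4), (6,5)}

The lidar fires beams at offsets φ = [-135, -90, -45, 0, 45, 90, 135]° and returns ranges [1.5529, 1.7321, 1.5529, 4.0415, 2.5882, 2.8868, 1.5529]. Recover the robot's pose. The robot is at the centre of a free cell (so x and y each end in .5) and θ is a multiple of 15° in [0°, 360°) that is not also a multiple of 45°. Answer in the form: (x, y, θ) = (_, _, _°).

Enumerate (i+0.5, j+0.5, θ) over the 19 free cells and 16 admissible headings. For each, cast all 7 beams and compare to the given ranges.
  (5.5, 2.5, 120°): beam 1 = 0.5176 ≠ 1.5529 ✗
  (3.5, 2.5, 165°): beam 1 = 2.8868 ≠ 1.5529 ✗
  (3.5, 3.5, 30°): beam 1 = 2.5882 ≠ 1.5529 ✗
  (4.5, 1.5, 330°): beam 1 = 1.9319 ≠ 1.5529 ✗
  …
  (4.5, 3.5, 210°): r_1=1.5529, r_2=1.7321, r_3=1.5529, r_4=4.0415, r_5=2.5882, r_6=2.8868, r_7=1.5529 — all match ✓
Unique over the lattice → pose = (4.5, 3.5, 210°).

(x, y, θ) = (4.5, 3.5, 210°)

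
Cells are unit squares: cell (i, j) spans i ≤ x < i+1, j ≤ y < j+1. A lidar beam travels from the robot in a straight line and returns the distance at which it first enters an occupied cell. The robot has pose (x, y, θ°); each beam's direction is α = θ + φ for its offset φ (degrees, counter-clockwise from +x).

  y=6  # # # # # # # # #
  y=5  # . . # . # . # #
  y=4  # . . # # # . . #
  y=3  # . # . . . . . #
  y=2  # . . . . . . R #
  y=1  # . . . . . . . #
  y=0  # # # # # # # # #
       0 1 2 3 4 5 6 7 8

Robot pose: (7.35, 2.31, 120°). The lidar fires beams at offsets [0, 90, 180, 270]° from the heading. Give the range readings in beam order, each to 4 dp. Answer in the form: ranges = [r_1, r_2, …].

ranges = [2.7000, 2.6200, 1.3000, 0.7506]

beam 1: φ=0°, α=120°
  direction (-0.5000, 0.8660); cell (7,2); t to first gridline: x 0.7000, y 0.7967 (then +2.0000 / +1.1547)
    (6,2) via x @ 0.7000
    (6,3) via y @ 0.7967
    (6,4) via y @ 1.9514
    (5,4) via x @ 2.7000  # hit
  → r_1 = 2.7000
beam 2: φ=90°, α=210°
  direction (-0.8660, -0.5000); cell (7,2); t to first gridline: x 0.4041, y 0.6200 (then +1.1547 / +2.0000)
    (6,2) via x @ 0.4041
    (6,1) via y @ 0.6200
    (5,1) via x @ 1.5588
    (5,0) via y @ 2.6200  # hit
  → r_2 = 2.6200
beam 3: φ=180°, α=300°
  direction (0.5000, -0.8660); cell (7,2); t to first gridline: x 1.3000, y 0.3580 (then +2.0000 / +1.1547)
    (7,1) via y @ 0.3580
    (8,1) via x @ 1.3000  # hit
  → r_3 = 1.3000
beam 4: φ=270°, α=30°
  direction (0.8660, 0.5000); cell (7,2); t to first gridline: x 0.7506, y 1.3800 (then +1.1547 / +2.0000)
    (8,2) via x @ 0.7506  # hit
  → r_4 = 0.7506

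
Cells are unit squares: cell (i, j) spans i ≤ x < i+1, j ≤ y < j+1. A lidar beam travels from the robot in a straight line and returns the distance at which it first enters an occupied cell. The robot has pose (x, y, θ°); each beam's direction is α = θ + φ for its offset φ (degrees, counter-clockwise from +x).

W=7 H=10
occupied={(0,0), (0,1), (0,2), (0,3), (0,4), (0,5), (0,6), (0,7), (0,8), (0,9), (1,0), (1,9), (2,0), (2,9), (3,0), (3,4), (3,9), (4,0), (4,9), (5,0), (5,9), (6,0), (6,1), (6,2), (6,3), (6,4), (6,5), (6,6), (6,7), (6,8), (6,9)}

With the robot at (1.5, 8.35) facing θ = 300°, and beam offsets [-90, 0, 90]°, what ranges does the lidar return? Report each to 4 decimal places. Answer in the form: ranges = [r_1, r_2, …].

beam 1: φ=-90°, α=210°
  dir = (cos 210°, sin 210°) = (-0.8660, -0.5000); from cell (1,8)
  next x-line at t=0.5774, next y-line at t=0.7000; Δt_x=1.1547, Δt_y=2.0000
    x: enter (0,8) at t=0.5774 ← occupied
  → r_1 = 0.5774
beam 2: φ=0°, α=300°
  dir = (cos 300°, sin 300°) = (0.5000, -0.8660); from cell (1,8)
  next x-line at t=1.0000, next y-line at t=0.4041; Δt_x=2.0000, Δt_y=1.1547
    y: enter (1,7) at t=0.4041
    x: enter (2,7) at t=1.0000
    y: enter (2,6) at t=1.5588
    y: enter (2,5) at t=2.7135
    x: enter (3,5) at t=3.0000
    y: enter (3,4) at t=3.8682 ← occupied
  → r_2 = 3.8682
beam 3: φ=90°, α=30°
  dir = (cos 30°, sin 30°) = (0.8660, 0.5000); from cell (1,8)
  next x-line at t=0.5774, next y-line at t=1.3000; Δt_x=1.1547, Δt_y=2.0000
    x: enter (2,8) at t=0.5774
    y: enter (2,9) at t=1.3000 ← occupied
  → r_3 = 1.3000

ranges = [0.5774, 3.8682, 1.3000]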